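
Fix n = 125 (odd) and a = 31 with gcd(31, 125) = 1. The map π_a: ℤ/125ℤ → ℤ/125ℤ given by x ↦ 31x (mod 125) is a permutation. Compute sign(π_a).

+1

Orbit of 101 under x↦31x: [101, 6, 61, 16, 121, 1, 31]… (length divides ord_125(31)).
π_31 has 13 disjoint cycles with lengths [25, 25, 25, 25, 5, 5, 5, 5, 1, 1, 1, 1, 1] on {0,…,124}.
With 13 cycles on 125 points, sign = (−1)^{125−13} = +1.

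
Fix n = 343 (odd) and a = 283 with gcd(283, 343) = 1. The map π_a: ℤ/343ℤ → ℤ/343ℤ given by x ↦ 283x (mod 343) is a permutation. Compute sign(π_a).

-1

Start at x=39: 39 → 61 → 113 → 80 → 2 → 223 → 340 → … (one orbit).
4 cycles of lengths [294, 42, 6, 1].
Σ(ℓ_i−1) = 343−4 = 339; sign = (−1)^339 = -1.
Via Zolotarev, sign(π_{283}) = (283|343) = -1.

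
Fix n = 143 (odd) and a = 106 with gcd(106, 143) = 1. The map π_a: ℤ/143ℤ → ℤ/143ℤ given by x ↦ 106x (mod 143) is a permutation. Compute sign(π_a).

+1

Start at x=42: 42 → 19 → 12 → 128 → 126 → 57 → 36 → … (one orbit).
5 cycles of lengths [60, 60, 12, 10, 1].
With 5 cycles on 143 points, sign = (−1)^{143−5} = +1.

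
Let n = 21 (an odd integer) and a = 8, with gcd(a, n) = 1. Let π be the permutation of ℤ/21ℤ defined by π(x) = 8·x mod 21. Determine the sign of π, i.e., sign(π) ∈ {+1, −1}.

Orbit of 8 under x↦8x: [8, 1]… (length divides ord_21(8)).
π_8 has 14 disjoint cycles with lengths [2, 2, 2, 2, 2, 2, 2, 1, 1, 1, 1, 1, 1, 1] on {0,…,20}.
sign(π) = (−1)^{n − #cycles} = (−1)^{21−14} = (−1)^7 = -1.

-1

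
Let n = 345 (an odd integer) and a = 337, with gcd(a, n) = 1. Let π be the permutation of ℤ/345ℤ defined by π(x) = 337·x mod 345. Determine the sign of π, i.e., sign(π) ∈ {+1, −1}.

Orbit of 343 under x↦337x: [343, 16, 217, 334, 88, 331, 112]… (length divides ord_345(337)).
Cycle lengths of π_337 on ℤ/345ℤ: [44, 44, 44, 44, 44, 44, 22, 22, 22, 4, 4, 4, 1, 1, 1]; 15 cycles in total.
345 − 15 = 330 transpositions; sign(π) = (−1)^330 = +1.

+1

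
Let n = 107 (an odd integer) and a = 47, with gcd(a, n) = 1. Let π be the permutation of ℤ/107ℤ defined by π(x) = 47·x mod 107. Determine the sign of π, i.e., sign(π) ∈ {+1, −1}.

+1

Trace 11: π^k(11) = [11, 89, 10, 42, 48, 9, 102] for k=0..6.
The orbit structure of x ↦ 47x mod 107: 3 orbits of sizes [53, 53, 1].
sign(π) = (−1)^{n − #cycles} = (−1)^{107−3} = (−1)^104 = +1.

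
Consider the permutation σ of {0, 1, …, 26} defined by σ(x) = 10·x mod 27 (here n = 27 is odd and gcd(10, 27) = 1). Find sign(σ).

+1

Trace 19: π^k(19) = [19, 1, 10] for k=0..2.
The orbit structure of x ↦ 10x mod 27: 15 orbits of sizes [3, 3, 3, 3, 3, 3, 1, 1, 1, 1, 1, 1, 1, 1, 1].
15 cycles on 27: each ℓ→(−1)^(ℓ−1), product (−1)^12 = +1.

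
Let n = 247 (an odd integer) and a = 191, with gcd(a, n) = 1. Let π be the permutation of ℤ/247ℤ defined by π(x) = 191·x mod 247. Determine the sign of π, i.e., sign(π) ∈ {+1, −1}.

Orbit of 1 under x↦191x: [1, 191, 172]… (length divides ord_247(191)).
Cycle lengths of π_191 on ℤ/247ℤ: [3, 3, 3, 3, 3, 3, 3, 3, 3, 3, 3, 3, 3, 3, 3, 3, 3, 3, 3, 3, 3, 3, 3, 3, 3, 3, 3, 3, 3, 3, 3, 3, 3, 3, 3, 3, 3, 3, 3, 3, 3, 3, 3, 3, 3, 3, 3, 3, 3, 3, 3, 3, 3, 3, 3, 3, 3, 3, 3, 3, 3, 3, 3, 3, 3, 3, 3, 3, 3, 3, 3, 3, 3, 3, 3, 3, 1, 1, 1, 1, 1, 1, 1, 1, 1, 1, 1, 1, 1, 1, 1, 1, 1, 1, 1]; 95 cycles in total.
Σ(ℓ_i−1) = 247−95 = 152; sign = (−1)^152 = +1.
(191|247)_J = +1 (Zolotarev's lemma cross-check).

+1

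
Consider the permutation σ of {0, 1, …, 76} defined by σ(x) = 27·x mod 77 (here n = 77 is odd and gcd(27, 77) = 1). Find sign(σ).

-1

Start at x=1: 1 → 27 → 36 → 48 → 64 → 34 → 71 → … (one orbit).
Cycle type of π: 10×6 + 5×2 + 2×3 + 1; total 12 cycles.
n − c = 77 − 12 = 65; sign = (−1)^65 = -1.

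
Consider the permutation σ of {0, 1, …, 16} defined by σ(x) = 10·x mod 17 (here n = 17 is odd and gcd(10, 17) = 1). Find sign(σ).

-1

Trace 1: π^k(1) = [1, 10, 15, 14, 4, 6, 9] for k=0..6.
Cycle lengths of π_10 on ℤ/17ℤ: [16, 1]; 2 cycles in total.
Σ(ℓ_i−1) = 17−2 = 15; sign = (−1)^15 = -1.
Via Zolotarev, sign(π_{10}) = (10|17) = -1.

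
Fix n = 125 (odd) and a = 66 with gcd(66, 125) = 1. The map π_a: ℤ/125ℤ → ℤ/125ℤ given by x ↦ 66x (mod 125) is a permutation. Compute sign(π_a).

+1

Start at x=31: 31 → 46 → 36 → 1 → 66 → 106 → 121 → … (one orbit).
Decompose π into cycles: lengths [25, 25, 25, 25, 5, 5, 5, 5, 1, 1, 1, 1, 1] (13 cycles, including the fixed point 0).
13 cycles on 125: each ℓ→(−1)^(ℓ−1), product (−1)^112 = +1.
Zolotarev: (66|125) = +1, matching the cycle-count sign.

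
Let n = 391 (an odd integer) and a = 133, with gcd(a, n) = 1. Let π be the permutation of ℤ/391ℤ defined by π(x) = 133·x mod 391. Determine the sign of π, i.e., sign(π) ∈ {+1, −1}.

-1

Trace 32: π^k(32) = [32, 346, 271, 71, 59, 27, 72] for k=0..6.
6 cycles of lengths [176, 176, 16, 11, 11, 1].
391 − 6 = 385 transpositions; sign(π) = (−1)^385 = -1.
Check: (133/391) = -1 by Zolotarev.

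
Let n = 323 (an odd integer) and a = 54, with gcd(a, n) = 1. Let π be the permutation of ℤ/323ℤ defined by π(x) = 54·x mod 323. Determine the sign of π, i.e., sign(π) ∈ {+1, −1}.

-1

Orbit of 277 under x↦54x: [277, 100, 232, 254, 150, 25, 58]… (length divides ord_323(54)).
Cycle lengths of π_54 on ℤ/323ℤ: [144, 144, 16, 9, 9, 1]; 6 cycles in total.
sign(π) = (−1)^{n − #cycles} = (−1)^{323−6} = (−1)^317 = -1.
Check: (54/323) = -1 by Zolotarev.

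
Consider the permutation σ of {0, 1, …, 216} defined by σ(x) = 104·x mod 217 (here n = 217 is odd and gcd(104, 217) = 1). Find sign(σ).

Orbit of 64 under x↦104x: [64, 146, 211, 27, 204, 167, 8]… (length divides ord_217(104)).
Decompose π into cycles: lengths [30, 30, 30, 30, 30, 30, 30, 2, 2, 2, 1] (11 cycles, including the fixed point 0).
217 − 11 = 206 transpositions; sign(π) = (−1)^206 = +1.
Check: (104/217) = +1 by Zolotarev.

+1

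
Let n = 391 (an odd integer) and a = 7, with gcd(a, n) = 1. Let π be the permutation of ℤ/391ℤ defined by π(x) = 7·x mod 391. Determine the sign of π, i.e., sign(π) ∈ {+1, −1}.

+1

Trace 226: π^k(226) = [226, 18, 126, 100, 309, 208, 283] for k=0..6.
Cycle type of π: 176×2 + 22 + 16 + 1; total 5 cycles.
391 − 5 = 386 transpositions; sign(π) = (−1)^386 = +1.
(7|391)_J = +1 (Zolotarev's lemma cross-check).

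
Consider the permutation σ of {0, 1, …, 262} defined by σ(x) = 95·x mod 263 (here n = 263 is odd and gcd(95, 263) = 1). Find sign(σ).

+1

Start at x=11: 11 → 256 → 124 → 208 → 35 → 169 → 12 → … (one orbit).
Decompose π into cycles: lengths [131, 131, 1] (3 cycles, including the fixed point 0).
263 − 3 = 260 transpositions; sign(π) = (−1)^260 = +1.
Zolotarev: (95|263) = +1, matching the cycle-count sign.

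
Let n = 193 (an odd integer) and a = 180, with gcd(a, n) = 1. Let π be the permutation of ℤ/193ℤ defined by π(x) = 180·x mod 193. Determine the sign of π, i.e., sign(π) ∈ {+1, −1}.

-1

Start at x=126: 126 → 99 → 64 → 133 → 8 → 89 → 1 → … (one orbit).
Cycle type of π: 64×3 + 1; total 4 cycles.
sign(π) = (−1)^{n − #cycles} = (−1)^{193−4} = (−1)^189 = -1.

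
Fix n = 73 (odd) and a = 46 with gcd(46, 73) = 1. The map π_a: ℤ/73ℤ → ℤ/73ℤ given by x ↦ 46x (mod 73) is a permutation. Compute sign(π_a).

+1

Start at x=1: 1 → 46 → 72 → 27 → 1 (one orbit).
π_46 has 19 disjoint cycles with lengths [4, 4, 4, 4, 4, 4, 4, 4, 4, 4, 4, 4, 4, 4, 4, 4, 4, 4, 1] on {0,…,72}.
n − c = 73 − 19 = 54; sign = (−1)^54 = +1.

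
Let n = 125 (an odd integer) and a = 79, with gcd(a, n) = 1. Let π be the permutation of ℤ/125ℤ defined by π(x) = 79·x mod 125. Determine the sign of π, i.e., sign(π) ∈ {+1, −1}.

Start at x=49: 49 → 121 → 59 → 36 → 94 → 51 → 29 → … (one orbit).
Cycle lengths of π_79 on ℤ/125ℤ: [50, 50, 10, 10, 2, 2, 1]; 7 cycles in total.
Σ(ℓ_i−1) = 125−7 = 118; sign = (−1)^118 = +1.

+1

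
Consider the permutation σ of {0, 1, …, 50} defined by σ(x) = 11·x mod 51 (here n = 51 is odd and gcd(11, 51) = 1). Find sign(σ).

+1

Orbit of 11 under x↦11x: [11, 19, 5, 4, 44, 25, 20]… (length divides ord_51(11)).
Cycle lengths of π_11 on ℤ/51ℤ: [16, 16, 16, 2, 1]; 5 cycles in total.
sign(π) = (−1)^{n − #cycles} = (−1)^{51−5} = (−1)^46 = +1.
Zolotarev: (11|51) = +1, matching the cycle-count sign.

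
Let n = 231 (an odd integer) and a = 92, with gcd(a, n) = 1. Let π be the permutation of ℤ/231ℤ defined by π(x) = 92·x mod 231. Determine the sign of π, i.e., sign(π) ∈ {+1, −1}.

-1

Start at x=64: 64 → 113 → 1 → 92 → 148 → 218 → 190 → … (one orbit).
π_92 has 42 disjoint cycles with lengths [10, 10, 10, 10, 10, 10, 10, 10, 10, 10, 10, 10, 10, 10, 5, 5, 5, 5, 5, 5, 5, 5, 5, 5, 5, 5, 5, 5, 2, 2, 2, 2, 2, 2, 2, 1, 1, 1, 1, 1, 1, 1] on {0,…,230}.
With 42 cycles on 231 points, sign = (−1)^{231−42} = -1.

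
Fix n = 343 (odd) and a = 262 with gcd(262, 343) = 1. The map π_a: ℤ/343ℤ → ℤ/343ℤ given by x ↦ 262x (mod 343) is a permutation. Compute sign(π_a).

Trace 202: π^k(202) = [202, 102, 313, 29, 52, 247, 230] for k=0..6.
π_262 has 4 disjoint cycles with lengths [294, 42, 6, 1] on {0,…,342}.
343 − 4 = 339 transpositions; sign(π) = (−1)^339 = -1.
(262|343)_J = -1 (Zolotarev's lemma cross-check).

-1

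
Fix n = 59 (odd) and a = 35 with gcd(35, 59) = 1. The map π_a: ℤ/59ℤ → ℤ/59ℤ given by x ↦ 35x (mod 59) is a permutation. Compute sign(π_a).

+1

Orbit of 3 under x↦35x: [3, 46, 17, 5, 57, 48, 28]… (length divides ord_59(35)).
π_35 has 3 disjoint cycles with lengths [29, 29, 1] on {0,…,58}.
With 3 cycles on 59 points, sign = (−1)^{59−3} = +1.
Check: (35/59) = +1 by Zolotarev.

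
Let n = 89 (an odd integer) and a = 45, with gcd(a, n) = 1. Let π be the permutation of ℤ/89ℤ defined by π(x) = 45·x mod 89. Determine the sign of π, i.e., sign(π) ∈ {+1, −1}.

+1

Orbit of 39 under x↦45x: [39, 64, 32, 16, 8, 4, 2]… (length divides ord_89(45)).
Cycle type of π: 11×8 + 1; total 9 cycles.
89 − 9 = 80 transpositions; sign(π) = (−1)^80 = +1.
(45|89)_J = +1 (Zolotarev's lemma cross-check).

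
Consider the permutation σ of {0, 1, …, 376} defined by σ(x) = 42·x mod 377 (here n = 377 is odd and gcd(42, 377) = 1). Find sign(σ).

+1

Orbit of 152 under x↦42x: [152, 352, 81, 9, 1, 42, 256]… (length divides ord_377(42)).
π_42 has 15 disjoint cycles with lengths [42, 42, 42, 42, 42, 42, 42, 42, 14, 14, 3, 3, 3, 3, 1] on {0,…,376}.
With 15 cycles on 377 points, sign = (−1)^{377−15} = +1.
Via Zolotarev, sign(π_{42}) = (42|377) = +1.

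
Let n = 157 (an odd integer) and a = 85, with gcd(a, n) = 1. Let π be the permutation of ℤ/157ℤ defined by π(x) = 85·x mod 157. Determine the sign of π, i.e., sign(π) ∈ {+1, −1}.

Trace 19: π^k(19) = [19, 45, 57, 135, 14, 91, 42] for k=0..6.
Decompose π into cycles: lengths [156, 1] (2 cycles, including the fixed point 0).
Σ(ℓ_i−1) = 157−2 = 155; sign = (−1)^155 = -1.

-1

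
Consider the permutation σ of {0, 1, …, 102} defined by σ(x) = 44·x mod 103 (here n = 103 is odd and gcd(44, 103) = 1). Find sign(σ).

-1

Orbit of 8 under x↦44x: [8, 43, 38, 24, 26, 11, 72]… (length divides ord_103(44)).
π_44 has 2 disjoint cycles with lengths [102, 1] on {0,…,102}.
n − c = 103 − 2 = 101; sign = (−1)^101 = -1.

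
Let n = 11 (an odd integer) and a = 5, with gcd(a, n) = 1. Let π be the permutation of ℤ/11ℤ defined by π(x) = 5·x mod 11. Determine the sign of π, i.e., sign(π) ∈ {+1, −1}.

Trace 5: π^k(5) = [5, 3, 4, 9, 1] for k=0..4.
The orbit structure of x ↦ 5x mod 11: 3 orbits of sizes [5, 5, 1].
Σ(ℓ_i−1) = 11−3 = 8; sign = (−1)^8 = +1.

+1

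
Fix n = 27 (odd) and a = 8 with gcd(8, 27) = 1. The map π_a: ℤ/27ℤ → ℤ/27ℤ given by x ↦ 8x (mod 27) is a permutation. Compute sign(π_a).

Orbit of 8 under x↦8x: [8, 10, 26, 19, 17, 1]… (length divides ord_27(8)).
8 cycles of lengths [6, 6, 6, 2, 2, 2, 2, 1].
Σ(ℓ_i−1) = 27−8 = 19; sign = (−1)^19 = -1.

-1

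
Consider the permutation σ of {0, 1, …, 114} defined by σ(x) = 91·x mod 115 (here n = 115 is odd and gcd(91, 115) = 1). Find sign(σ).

-1

Orbit of 1 under x↦91x: [1, 91]… (length divides ord_115(91)).
60 cycles of lengths [2, 2, 2, 2, 2, 2, 2, 2, 2, 2, 2, 2, 2, 2, 2, 2, 2, 2, 2, 2, 2, 2, 2, 2, 2, 2, 2, 2, 2, 2, 2, 2, 2, 2, 2, 2, 2, 2, 2, 2, 2, 2, 2, 2, 2, 2, 2, 2, 2, 2, 2, 2, 2, 2, 2, 1, 1, 1, 1, 1].
60 cycles on 115: each ℓ→(−1)^(ℓ−1), product (−1)^55 = -1.
Zolotarev: (91|115) = -1, matching the cycle-count sign.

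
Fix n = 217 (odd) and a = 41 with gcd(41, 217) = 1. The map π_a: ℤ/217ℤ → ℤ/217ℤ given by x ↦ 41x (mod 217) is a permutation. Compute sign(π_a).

-1

Start at x=195: 195 → 183 → 125 → 134 → 69 → 8 → 111 → … (one orbit).
The orbit structure of x ↦ 41x mod 217: 12 orbits of sizes [30, 30, 30, 30, 30, 30, 15, 15, 2, 2, 2, 1].
With 12 cycles on 217 points, sign = (−1)^{217−12} = -1.
The Jacobi symbol (41|217) = -1 (Zolotarev) agrees.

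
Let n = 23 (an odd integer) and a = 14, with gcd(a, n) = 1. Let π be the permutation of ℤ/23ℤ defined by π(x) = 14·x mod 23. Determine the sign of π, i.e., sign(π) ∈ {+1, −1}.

-1

Start at x=8: 8 → 20 → 4 → 10 → 2 → 5 → 1 → … (one orbit).
π_14 has 2 disjoint cycles with lengths [22, 1] on {0,…,22}.
n − c = 23 − 2 = 21; sign = (−1)^21 = -1.
Via Zolotarev, sign(π_{14}) = (14|23) = -1.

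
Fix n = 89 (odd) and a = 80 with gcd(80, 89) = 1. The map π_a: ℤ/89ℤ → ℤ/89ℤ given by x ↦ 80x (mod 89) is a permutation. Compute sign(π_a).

+1

Orbit of 50 under x↦80x: [50, 84, 45, 40, 85, 36, 32]… (length divides ord_89(80)).
Decompose π into cycles: lengths [44, 44, 1] (3 cycles, including the fixed point 0).
sign(π) = (−1)^{n − #cycles} = (−1)^{89−3} = (−1)^86 = +1.
Via Zolotarev, sign(π_{80}) = (80|89) = +1.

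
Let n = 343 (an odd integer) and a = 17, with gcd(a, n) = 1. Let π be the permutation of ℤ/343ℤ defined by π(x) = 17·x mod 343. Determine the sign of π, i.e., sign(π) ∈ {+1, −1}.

-1

Trace 3: π^k(3) = [3, 51, 181, 333, 173, 197, 262] for k=0..6.
π_17 has 4 disjoint cycles with lengths [294, 42, 6, 1] on {0,…,342}.
343 − 4 = 339 transpositions; sign(π) = (−1)^339 = -1.
Via Zolotarev, sign(π_{17}) = (17|343) = -1.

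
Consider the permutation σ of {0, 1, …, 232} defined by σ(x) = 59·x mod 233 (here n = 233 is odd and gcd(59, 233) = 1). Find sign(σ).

-1

Orbit of 167 under x↦59x: [167, 67, 225, 227, 112, 84, 63]… (length divides ord_233(59)).
Decompose π into cycles: lengths [232, 1] (2 cycles, including the fixed point 0).
n − c = 233 − 2 = 231; sign = (−1)^231 = -1.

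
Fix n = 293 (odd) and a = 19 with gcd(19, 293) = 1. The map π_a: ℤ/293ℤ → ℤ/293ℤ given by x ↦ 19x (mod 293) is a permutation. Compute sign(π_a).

Start at x=160: 160 → 110 → 39 → 155 → 15 → 285 → 141 → … (one orbit).
π_19 has 2 disjoint cycles with lengths [292, 1] on {0,…,292}.
sign(π) = (−1)^{n − #cycles} = (−1)^{293−2} = (−1)^291 = -1.
Check: (19/293) = -1 by Zolotarev.

-1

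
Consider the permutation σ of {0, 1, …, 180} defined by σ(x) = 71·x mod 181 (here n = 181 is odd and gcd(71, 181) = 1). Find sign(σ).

-1

Trace 8: π^k(8) = [8, 25, 146, 49, 40, 125, 6] for k=0..6.
Cycle type of π: 60×3 + 1; total 4 cycles.
4 cycles on 181: each ℓ→(−1)^(ℓ−1), product (−1)^177 = -1.
(71|181)_J = -1 (Zolotarev's lemma cross-check).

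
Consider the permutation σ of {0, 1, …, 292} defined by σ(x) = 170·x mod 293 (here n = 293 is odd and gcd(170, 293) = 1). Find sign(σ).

+1

Start at x=31: 31 → 289 → 199 → 135 → 96 → 205 → 276 → … (one orbit).
The orbit structure of x ↦ 170x mod 293: 3 orbits of sizes [146, 146, 1].
293 − 3 = 290 transpositions; sign(π) = (−1)^290 = +1.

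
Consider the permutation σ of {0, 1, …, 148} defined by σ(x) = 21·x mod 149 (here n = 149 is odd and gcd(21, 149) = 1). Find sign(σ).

-1

Orbit of 142 under x↦21x: [142, 2, 42, 137, 46, 72, 22]… (length divides ord_149(21)).
Decompose π into cycles: lengths [148, 1] (2 cycles, including the fixed point 0).
n − c = 149 − 2 = 147; sign = (−1)^147 = -1.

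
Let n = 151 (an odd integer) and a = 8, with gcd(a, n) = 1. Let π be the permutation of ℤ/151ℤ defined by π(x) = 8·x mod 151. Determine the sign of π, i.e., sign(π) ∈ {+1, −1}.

Orbit of 19 under x↦8x: [19, 1, 8, 64, 59]… (length divides ord_151(8)).
Decompose π into cycles: lengths [5, 5, 5, 5, 5, 5, 5, 5, 5, 5, 5, 5, 5, 5, 5, 5, 5, 5, 5, 5, 5, 5, 5, 5, 5, 5, 5, 5, 5, 5, 1] (31 cycles, including the fixed point 0).
31 cycles on 151: each ℓ→(−1)^(ℓ−1), product (−1)^120 = +1.
The Jacobi symbol (8|151) = +1 (Zolotarev) agrees.

+1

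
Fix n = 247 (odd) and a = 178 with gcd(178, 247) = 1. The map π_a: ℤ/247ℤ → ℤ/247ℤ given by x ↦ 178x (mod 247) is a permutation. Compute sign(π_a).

+1

Start at x=68: 68 → 1 → 178 → 68 (one orbit).
Cycle lengths of π_178 on ℤ/247ℤ: [3, 3, 3, 3, 3, 3, 3, 3, 3, 3, 3, 3, 3, 3, 3, 3, 3, 3, 3, 3, 3, 3, 3, 3, 3, 3, 3, 3, 3, 3, 3, 3, 3, 3, 3, 3, 3, 3, 3, 3, 3, 3, 3, 3, 3, 3, 3, 3, 3, 3, 3, 3, 3, 3, 3, 3, 3, 3, 3, 3, 3, 3, 3, 3, 3, 3, 3, 3, 3, 3, 3, 3, 3, 3, 3, 3, 3, 3, 3, 3, 3, 3, 1]; 83 cycles in total.
With 83 cycles on 247 points, sign = (−1)^{247−83} = +1.
The Jacobi symbol (178|247) = +1 (Zolotarev) agrees.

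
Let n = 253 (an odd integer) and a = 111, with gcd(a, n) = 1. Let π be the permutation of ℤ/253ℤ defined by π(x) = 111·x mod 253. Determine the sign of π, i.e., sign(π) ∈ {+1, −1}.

Trace 144: π^k(144) = [144, 45, 188, 122, 133, 89, 12] for k=0..6.
The orbit structure of x ↦ 111x mod 253: 22 orbits of sizes [22, 22, 22, 22, 22, 22, 22, 22, 22, 22, 22, 1, 1, 1, 1, 1, 1, 1, 1, 1, 1, 1].
253 − 22 = 231 transpositions; sign(π) = (−1)^231 = -1.
Zolotarev: (111|253) = -1, matching the cycle-count sign.

-1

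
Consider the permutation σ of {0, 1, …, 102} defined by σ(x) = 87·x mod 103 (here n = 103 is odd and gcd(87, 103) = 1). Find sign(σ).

-1

Start at x=100: 100 → 48 → 56 → 31 → 19 → 5 → 23 → … (one orbit).
Cycle type of π: 102 + 1; total 2 cycles.
2 cycles on 103: each ℓ→(−1)^(ℓ−1), product (−1)^101 = -1.
Zolotarev: (87|103) = -1, matching the cycle-count sign.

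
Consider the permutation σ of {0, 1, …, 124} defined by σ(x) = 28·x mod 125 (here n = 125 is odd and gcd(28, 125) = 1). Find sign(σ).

-1

Trace 24: π^k(24) = [24, 47, 66, 98, 119, 82, 46] for k=0..6.
π_28 has 4 disjoint cycles with lengths [100, 20, 4, 1] on {0,…,124}.
With 4 cycles on 125 points, sign = (−1)^{125−4} = -1.
The Jacobi symbol (28|125) = -1 (Zolotarev) agrees.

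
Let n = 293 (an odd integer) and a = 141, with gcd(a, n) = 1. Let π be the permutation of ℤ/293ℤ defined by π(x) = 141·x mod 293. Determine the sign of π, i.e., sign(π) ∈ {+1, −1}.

Start at x=124: 124 → 197 → 235 → 26 → 150 → 54 → 289 → … (one orbit).
5 cycles of lengths [73, 73, 73, 73, 1].
sign(π) = (−1)^{n − #cycles} = (−1)^{293−5} = (−1)^288 = +1.

+1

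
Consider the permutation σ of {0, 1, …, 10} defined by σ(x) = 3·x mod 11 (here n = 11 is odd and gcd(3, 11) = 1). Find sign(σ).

+1

Orbit of 4 under x↦3x: [4, 1, 3, 9, 5]… (length divides ord_11(3)).
Decompose π into cycles: lengths [5, 5, 1] (3 cycles, including the fixed point 0).
Σ(ℓ_i−1) = 11−3 = 8; sign = (−1)^8 = +1.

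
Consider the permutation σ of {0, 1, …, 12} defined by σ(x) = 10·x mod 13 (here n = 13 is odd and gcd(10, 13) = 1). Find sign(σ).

+1

Orbit of 12 under x↦10x: [12, 3, 4, 1, 10, 9]… (length divides ord_13(10)).
3 cycles of lengths [6, 6, 1].
Σ(ℓ_i−1) = 13−3 = 10; sign = (−1)^10 = +1.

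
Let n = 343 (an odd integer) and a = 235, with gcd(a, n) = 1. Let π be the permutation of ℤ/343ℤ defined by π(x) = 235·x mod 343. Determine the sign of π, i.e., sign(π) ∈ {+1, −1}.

+1

Trace 163: π^k(163) = [163, 232, 326, 121, 309, 242, 275] for k=0..6.
Cycle lengths of π_235 on ℤ/343ℤ: [147, 147, 21, 21, 3, 3, 1]; 7 cycles in total.
Σ(ℓ_i−1) = 343−7 = 336; sign = (−1)^336 = +1.
The Jacobi symbol (235|343) = +1 (Zolotarev) agrees.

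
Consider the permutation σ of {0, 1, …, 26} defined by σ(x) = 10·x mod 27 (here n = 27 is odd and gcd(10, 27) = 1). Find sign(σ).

+1

Orbit of 10 under x↦10x: [10, 19, 1]… (length divides ord_27(10)).
π_10 has 15 disjoint cycles with lengths [3, 3, 3, 3, 3, 3, 1, 1, 1, 1, 1, 1, 1, 1, 1] on {0,…,26}.
sign(π) = (−1)^{n − #cycles} = (−1)^{27−15} = (−1)^12 = +1.
The Jacobi symbol (10|27) = +1 (Zolotarev) agrees.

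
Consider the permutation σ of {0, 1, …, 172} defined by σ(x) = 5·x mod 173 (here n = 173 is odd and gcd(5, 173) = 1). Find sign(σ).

Trace 125: π^k(125) = [125, 106, 11, 55, 102, 164, 128] for k=0..6.
2 cycles of lengths [172, 1].
2 cycles on 173: each ℓ→(−1)^(ℓ−1), product (−1)^171 = -1.

-1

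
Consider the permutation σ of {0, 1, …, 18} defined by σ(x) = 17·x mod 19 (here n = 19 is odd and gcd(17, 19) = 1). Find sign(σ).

+1

Trace 4: π^k(4) = [4, 11, 16, 6, 7, 5, 9] for k=0..6.
3 cycles of lengths [9, 9, 1].
sign(π) = (−1)^{n − #cycles} = (−1)^{19−3} = (−1)^16 = +1.
Via Zolotarev, sign(π_{17}) = (17|19) = +1.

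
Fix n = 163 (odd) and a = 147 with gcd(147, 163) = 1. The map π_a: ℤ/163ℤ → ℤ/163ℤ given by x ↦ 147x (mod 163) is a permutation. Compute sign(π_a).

-1

Orbit of 47 under x↦147x: [47, 63, 133, 154, 144, 141, 26]… (length divides ord_163(147)).
2 cycles of lengths [162, 1].
sign(π) = (−1)^{n − #cycles} = (−1)^{163−2} = (−1)^161 = -1.
The Jacobi symbol (147|163) = -1 (Zolotarev) agrees.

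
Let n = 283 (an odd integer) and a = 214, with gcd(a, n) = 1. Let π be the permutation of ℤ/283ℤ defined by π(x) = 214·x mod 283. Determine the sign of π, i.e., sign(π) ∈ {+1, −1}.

Orbit of 24 under x↦214x: [24, 42, 215, 164, 4, 7, 83]… (length divides ord_283(214)).
The orbit structure of x ↦ 214x mod 283: 3 orbits of sizes [141, 141, 1].
n − c = 283 − 3 = 280; sign = (−1)^280 = +1.
Via Zolotarev, sign(π_{214}) = (214|283) = +1.

+1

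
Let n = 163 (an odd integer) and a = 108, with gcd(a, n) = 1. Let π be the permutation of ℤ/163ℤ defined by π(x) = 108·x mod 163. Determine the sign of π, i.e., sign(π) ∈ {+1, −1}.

Start at x=47: 47 → 23 → 39 → 137 → 126 → 79 → 56 → … (one orbit).
Cycle lengths of π_108 on ℤ/163ℤ: [162, 1]; 2 cycles in total.
Σ(ℓ_i−1) = 163−2 = 161; sign = (−1)^161 = -1.

-1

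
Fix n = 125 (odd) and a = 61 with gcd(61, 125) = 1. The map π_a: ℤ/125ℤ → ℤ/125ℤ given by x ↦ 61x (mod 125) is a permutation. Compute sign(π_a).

Trace 86: π^k(86) = [86, 121, 6, 116, 76, 11, 46] for k=0..6.
Cycle type of π: 25×4 + 5×4 + 1×5; total 13 cycles.
With 13 cycles on 125 points, sign = (−1)^{125−13} = +1.

+1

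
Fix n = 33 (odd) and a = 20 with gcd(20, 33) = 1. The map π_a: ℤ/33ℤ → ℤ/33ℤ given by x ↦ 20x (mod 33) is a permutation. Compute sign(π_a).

-1

Trace 26: π^k(26) = [26, 25, 5, 1, 20, 4, 14] for k=0..6.
Decompose π into cycles: lengths [10, 10, 5, 5, 2, 1] (6 cycles, including the fixed point 0).
With 6 cycles on 33 points, sign = (−1)^{33−6} = -1.
(20|33)_J = -1 (Zolotarev's lemma cross-check).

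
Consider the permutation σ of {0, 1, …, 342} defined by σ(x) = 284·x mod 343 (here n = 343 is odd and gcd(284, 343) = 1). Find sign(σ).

Trace 58: π^k(58) = [58, 8, 214, 65, 281, 228, 268] for k=0..6.
7 cycles of lengths [147, 147, 21, 21, 3, 3, 1].
n − c = 343 − 7 = 336; sign = (−1)^336 = +1.

+1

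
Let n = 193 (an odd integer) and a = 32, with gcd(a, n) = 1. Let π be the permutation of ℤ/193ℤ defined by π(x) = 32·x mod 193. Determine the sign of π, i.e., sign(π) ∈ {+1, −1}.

Orbit of 126 under x↦32x: [126, 172, 100, 112, 110, 46, 121]… (length divides ord_193(32)).
3 cycles of lengths [96, 96, 1].
Σ(ℓ_i−1) = 193−3 = 190; sign = (−1)^190 = +1.

+1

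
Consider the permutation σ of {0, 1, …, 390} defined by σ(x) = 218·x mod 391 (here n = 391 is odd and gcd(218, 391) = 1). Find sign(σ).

Trace 244: π^k(244) = [244, 16, 360, 280, 44, 208, 379] for k=0..6.
π_218 has 5 disjoint cycles with lengths [176, 176, 22, 16, 1] on {0,…,390}.
5 cycles on 391: each ℓ→(−1)^(ℓ−1), product (−1)^386 = +1.

+1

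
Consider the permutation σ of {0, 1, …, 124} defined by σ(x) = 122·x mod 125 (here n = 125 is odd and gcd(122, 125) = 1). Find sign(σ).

-1

Start at x=18: 18 → 71 → 37 → 14 → 83 → 1 → 122 → … (one orbit).
Decompose π into cycles: lengths [100, 20, 4, 1] (4 cycles, including the fixed point 0).
With 4 cycles on 125 points, sign = (−1)^{125−4} = -1.
Via Zolotarev, sign(π_{122}) = (122|125) = -1.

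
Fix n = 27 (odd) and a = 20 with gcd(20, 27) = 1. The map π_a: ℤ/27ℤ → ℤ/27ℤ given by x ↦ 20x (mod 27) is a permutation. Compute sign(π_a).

Trace 7: π^k(7) = [7, 5, 19, 2, 13, 17, 16] for k=0..6.
Cycle lengths of π_20 on ℤ/27ℤ: [18, 6, 2, 1]; 4 cycles in total.
4 cycles on 27: each ℓ→(−1)^(ℓ−1), product (−1)^23 = -1.

-1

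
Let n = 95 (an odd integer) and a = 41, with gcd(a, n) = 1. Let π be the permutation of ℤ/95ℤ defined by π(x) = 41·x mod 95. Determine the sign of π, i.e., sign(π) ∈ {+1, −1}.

Trace 71: π^k(71) = [71, 61, 31, 36, 51, 1, 41] for k=0..6.
The orbit structure of x ↦ 41x mod 95: 10 orbits of sizes [18, 18, 18, 18, 18, 1, 1, 1, 1, 1].
sign(π) = (−1)^{n − #cycles} = (−1)^{95−10} = (−1)^85 = -1.

-1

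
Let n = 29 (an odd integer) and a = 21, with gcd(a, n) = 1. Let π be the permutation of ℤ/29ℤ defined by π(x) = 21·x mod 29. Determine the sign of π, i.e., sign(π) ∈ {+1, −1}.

-1

Trace 13: π^k(13) = [13, 12, 20, 14, 4, 26, 24] for k=0..6.
The orbit structure of x ↦ 21x mod 29: 2 orbits of sizes [28, 1].
2 cycles on 29: each ℓ→(−1)^(ℓ−1), product (−1)^27 = -1.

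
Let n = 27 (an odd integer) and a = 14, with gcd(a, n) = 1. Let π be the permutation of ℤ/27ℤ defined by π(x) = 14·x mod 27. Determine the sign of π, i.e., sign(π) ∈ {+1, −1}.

Start at x=23: 23 → 25 → 26 → 13 → 20 → 10 → 5 → … (one orbit).
π_14 has 4 disjoint cycles with lengths [18, 6, 2, 1] on {0,…,26}.
4 cycles on 27: each ℓ→(−1)^(ℓ−1), product (−1)^23 = -1.
(14|27)_J = -1 (Zolotarev's lemma cross-check).

-1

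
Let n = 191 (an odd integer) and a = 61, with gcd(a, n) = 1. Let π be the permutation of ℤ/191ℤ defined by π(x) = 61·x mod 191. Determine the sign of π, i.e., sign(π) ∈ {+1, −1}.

Start at x=3: 3 → 183 → 85 → 28 → 180 → 93 → 134 → … (one orbit).
Cycle type of π: 190 + 1; total 2 cycles.
191 − 2 = 189 transpositions; sign(π) = (−1)^189 = -1.

-1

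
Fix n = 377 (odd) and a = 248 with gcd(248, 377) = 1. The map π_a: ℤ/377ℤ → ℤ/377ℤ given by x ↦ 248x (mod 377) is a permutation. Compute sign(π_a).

+1

Start at x=53: 53 → 326 → 170 → 313 → 339 → 1 → 248 → 53 (one orbit).
π_248 has 65 disjoint cycles with lengths [7, 7, 7, 7, 7, 7, 7, 7, 7, 7, 7, 7, 7, 7, 7, 7, 7, 7, 7, 7, 7, 7, 7, 7, 7, 7, 7, 7, 7, 7, 7, 7, 7, 7, 7, 7, 7, 7, 7, 7, 7, 7, 7, 7, 7, 7, 7, 7, 7, 7, 7, 7, 1, 1, 1, 1, 1, 1, 1, 1, 1, 1, 1, 1, 1] on {0,…,376}.
sign(π) = (−1)^{n − #cycles} = (−1)^{377−65} = (−1)^312 = +1.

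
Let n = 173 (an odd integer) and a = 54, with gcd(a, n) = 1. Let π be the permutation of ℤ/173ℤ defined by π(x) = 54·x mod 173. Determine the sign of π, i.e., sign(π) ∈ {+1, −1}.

Orbit of 167 under x↦54x: [167, 22, 150, 142, 56, 83, 157]… (length divides ord_173(54)).
Decompose π into cycles: lengths [86, 86, 1] (3 cycles, including the fixed point 0).
3 cycles on 173: each ℓ→(−1)^(ℓ−1), product (−1)^170 = +1.
(54|173)_J = +1 (Zolotarev's lemma cross-check).

+1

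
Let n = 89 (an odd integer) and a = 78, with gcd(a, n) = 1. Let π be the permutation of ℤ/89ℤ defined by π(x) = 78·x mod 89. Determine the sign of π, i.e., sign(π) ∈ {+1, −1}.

+1

Trace 4: π^k(4) = [4, 45, 39, 16, 2, 67, 64] for k=0..6.
The orbit structure of x ↦ 78x mod 89: 9 orbits of sizes [11, 11, 11, 11, 11, 11, 11, 11, 1].
n − c = 89 − 9 = 80; sign = (−1)^80 = +1.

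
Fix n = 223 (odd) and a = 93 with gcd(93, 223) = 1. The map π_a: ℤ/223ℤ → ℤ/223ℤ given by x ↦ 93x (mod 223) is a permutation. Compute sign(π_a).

-1

Trace 176: π^k(176) = [176, 89, 26, 188, 90, 119, 140] for k=0..6.
Decompose π into cycles: lengths [222, 1] (2 cycles, including the fixed point 0).
223 − 2 = 221 transpositions; sign(π) = (−1)^221 = -1.
(93|223)_J = -1 (Zolotarev's lemma cross-check).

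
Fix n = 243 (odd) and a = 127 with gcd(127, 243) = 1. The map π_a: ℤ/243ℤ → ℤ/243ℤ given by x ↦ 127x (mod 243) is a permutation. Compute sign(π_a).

Trace 208: π^k(208) = [208, 172, 217, 100, 64, 109, 235] for k=0..6.
Cycle lengths of π_127 on ℤ/243ℤ: [27, 27, 27, 27, 27, 27, 9, 9, 9, 9, 9, 9, 3, 3, 3, 3, 3, 3, 1, 1, 1, 1, 1, 1, 1, 1, 1]; 27 cycles in total.
27 cycles on 243: each ℓ→(−1)^(ℓ−1), product (−1)^216 = +1.
(127|243)_J = +1 (Zolotarev's lemma cross-check).

+1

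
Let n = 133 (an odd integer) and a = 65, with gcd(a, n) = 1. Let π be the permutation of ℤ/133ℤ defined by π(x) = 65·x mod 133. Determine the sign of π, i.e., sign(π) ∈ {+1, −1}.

Orbit of 1 under x↦65x: [1, 65, 102, 113, 30, 88]… (length divides ord_133(65)).
Cycle type of π: 6×21 + 3×2 + 1; total 24 cycles.
133 − 24 = 109 transpositions; sign(π) = (−1)^109 = -1.
Via Zolotarev, sign(π_{65}) = (65|133) = -1.

-1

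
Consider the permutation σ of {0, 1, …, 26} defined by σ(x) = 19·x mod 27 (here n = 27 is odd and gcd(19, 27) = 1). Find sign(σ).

+1

Start at x=10: 10 → 1 → 19 → 10 (one orbit).
Decompose π into cycles: lengths [3, 3, 3, 3, 3, 3, 1, 1, 1, 1, 1, 1, 1, 1, 1] (15 cycles, including the fixed point 0).
27 − 15 = 12 transpositions; sign(π) = (−1)^12 = +1.
Check: (19/27) = +1 by Zolotarev.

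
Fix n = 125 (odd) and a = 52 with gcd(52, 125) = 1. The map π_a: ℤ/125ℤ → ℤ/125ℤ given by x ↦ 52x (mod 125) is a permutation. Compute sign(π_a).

-1

Start at x=47: 47 → 69 → 88 → 76 → 77 → 4 → 83 → … (one orbit).
4 cycles of lengths [100, 20, 4, 1].
With 4 cycles on 125 points, sign = (−1)^{125−4} = -1.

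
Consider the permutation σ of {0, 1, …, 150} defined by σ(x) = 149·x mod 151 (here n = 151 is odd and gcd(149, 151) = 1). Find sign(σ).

-1

Trace 4: π^k(4) = [4, 143, 16, 119, 64, 23, 105] for k=0..6.
Cycle type of π: 30×5 + 1; total 6 cycles.
With 6 cycles on 151 points, sign = (−1)^{151−6} = -1.
The Jacobi symbol (149|151) = -1 (Zolotarev) agrees.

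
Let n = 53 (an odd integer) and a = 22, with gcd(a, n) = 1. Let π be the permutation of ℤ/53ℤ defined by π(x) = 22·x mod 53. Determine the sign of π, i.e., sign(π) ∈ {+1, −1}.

Orbit of 23 under x↦22x: [23, 29, 2, 44, 14, 43, 45]… (length divides ord_53(22)).
Decompose π into cycles: lengths [52, 1] (2 cycles, including the fixed point 0).
53 − 2 = 51 transpositions; sign(π) = (−1)^51 = -1.

-1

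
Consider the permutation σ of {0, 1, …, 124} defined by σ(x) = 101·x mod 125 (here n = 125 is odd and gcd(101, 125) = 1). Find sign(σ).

+1

Trace 76: π^k(76) = [76, 51, 26, 1, 101] for k=0..4.
45 cycles of lengths [5, 5, 5, 5, 5, 5, 5, 5, 5, 5, 5, 5, 5, 5, 5, 5, 5, 5, 5, 5, 1, 1, 1, 1, 1, 1, 1, 1, 1, 1, 1, 1, 1, 1, 1, 1, 1, 1, 1, 1, 1, 1, 1, 1, 1].
With 45 cycles on 125 points, sign = (−1)^{125−45} = +1.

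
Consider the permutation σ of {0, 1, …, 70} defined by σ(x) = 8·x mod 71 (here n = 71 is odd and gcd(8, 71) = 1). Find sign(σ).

+1

Orbit of 19 under x↦8x: [19, 10, 9, 1, 8, 64, 15]… (length divides ord_71(8)).
Decompose π into cycles: lengths [35, 35, 1] (3 cycles, including the fixed point 0).
Σ(ℓ_i−1) = 71−3 = 68; sign = (−1)^68 = +1.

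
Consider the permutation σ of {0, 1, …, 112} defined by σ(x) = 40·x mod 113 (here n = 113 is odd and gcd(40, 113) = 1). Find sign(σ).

-1

Orbit of 78 under x↦40x: [78, 69, 48, 112, 73, 95, 71]… (length divides ord_113(40)).
Decompose π into cycles: lengths [16, 16, 16, 16, 16, 16, 16, 1] (8 cycles, including the fixed point 0).
With 8 cycles on 113 points, sign = (−1)^{113−8} = -1.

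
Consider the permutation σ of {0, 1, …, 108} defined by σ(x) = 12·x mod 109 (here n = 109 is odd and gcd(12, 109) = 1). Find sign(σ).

Orbit of 45 under x↦12x: [45, 104, 49, 43, 80, 88, 75]… (length divides ord_109(12)).
π_12 has 3 disjoint cycles with lengths [54, 54, 1] on {0,…,108}.
n − c = 109 − 3 = 106; sign = (−1)^106 = +1.

+1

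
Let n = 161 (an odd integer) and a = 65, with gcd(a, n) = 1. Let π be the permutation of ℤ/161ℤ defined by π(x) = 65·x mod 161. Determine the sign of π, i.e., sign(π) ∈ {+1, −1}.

Trace 120: π^k(120) = [120, 72, 11, 71, 107, 32, 148] for k=0..6.
6 cycles of lengths [66, 66, 22, 3, 3, 1].
Σ(ℓ_i−1) = 161−6 = 155; sign = (−1)^155 = -1.

-1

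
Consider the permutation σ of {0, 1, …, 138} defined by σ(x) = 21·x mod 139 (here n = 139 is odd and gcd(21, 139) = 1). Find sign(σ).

-1

Start at x=5: 5 → 105 → 120 → 18 → 100 → 15 → 37 → … (one orbit).
Decompose π into cycles: lengths [138, 1] (2 cycles, including the fixed point 0).
With 2 cycles on 139 points, sign = (−1)^{139−2} = -1.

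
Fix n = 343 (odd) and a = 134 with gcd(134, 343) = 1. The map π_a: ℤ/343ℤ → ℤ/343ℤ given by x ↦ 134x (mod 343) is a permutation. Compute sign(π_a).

+1

Trace 302: π^k(302) = [302, 337, 225, 309, 246, 36, 22] for k=0..6.
Cycle lengths of π_134 on ℤ/343ℤ: [49, 49, 49, 49, 49, 49, 7, 7, 7, 7, 7, 7, 1, 1, 1, 1, 1, 1, 1]; 19 cycles in total.
With 19 cycles on 343 points, sign = (−1)^{343−19} = +1.
Via Zolotarev, sign(π_{134}) = (134|343) = +1.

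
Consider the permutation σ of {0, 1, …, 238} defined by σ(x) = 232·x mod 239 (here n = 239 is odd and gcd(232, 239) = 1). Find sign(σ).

+1

Orbit of 62 under x↦232x: [62, 44, 170, 5, 204, 6, 197]… (length divides ord_239(232)).
3 cycles of lengths [119, 119, 1].
With 3 cycles on 239 points, sign = (−1)^{239−3} = +1.
Check: (232/239) = +1 by Zolotarev.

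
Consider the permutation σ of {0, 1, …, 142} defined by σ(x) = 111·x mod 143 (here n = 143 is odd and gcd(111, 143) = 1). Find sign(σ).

-1

Trace 133: π^k(133) = [133, 34, 56, 67, 1, 111, 23] for k=0..6.
Cycle type of π: 12×11 + 1×11; total 22 cycles.
22 cycles on 143: each ℓ→(−1)^(ℓ−1), product (−1)^121 = -1.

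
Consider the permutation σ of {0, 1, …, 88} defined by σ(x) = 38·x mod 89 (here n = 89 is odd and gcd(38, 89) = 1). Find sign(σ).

Trace 55: π^k(55) = [55, 43, 32, 59, 17, 23, 73] for k=0..6.
Cycle type of π: 88 + 1; total 2 cycles.
With 2 cycles on 89 points, sign = (−1)^{89−2} = -1.

-1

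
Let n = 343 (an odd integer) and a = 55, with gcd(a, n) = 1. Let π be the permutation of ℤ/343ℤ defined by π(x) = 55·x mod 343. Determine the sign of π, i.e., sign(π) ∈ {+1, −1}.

Orbit of 76 under x↦55x: [76, 64, 90, 148, 251, 85, 216]… (length divides ord_343(55)).
Cycle type of π: 98×3 + 14×3 + 2×3 + 1; total 10 cycles.
With 10 cycles on 343 points, sign = (−1)^{343−10} = -1.

-1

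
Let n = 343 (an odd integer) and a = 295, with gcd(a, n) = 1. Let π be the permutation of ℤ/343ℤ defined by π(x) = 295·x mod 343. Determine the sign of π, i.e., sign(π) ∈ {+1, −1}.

Orbit of 1 under x↦295x: [1, 295, 246, 197, 148, 99, 50]… (length divides ord_343(295)).
Cycle lengths of π_295 on ℤ/343ℤ: [7, 7, 7, 7, 7, 7, 7, 7, 7, 7, 7, 7, 7, 7, 7, 7, 7, 7, 7, 7, 7, 7, 7, 7, 7, 7, 7, 7, 7, 7, 7, 7, 7, 7, 7, 7, 7, 7, 7, 7, 7, 7, 1, 1, 1, 1, 1, 1, 1, 1, 1, 1, 1, 1, 1, 1, 1, 1, 1, 1, 1, 1, 1, 1, 1, 1, 1, 1, 1, 1, 1, 1, 1, 1, 1, 1, 1, 1, 1, 1, 1, 1, 1, 1, 1, 1, 1, 1, 1, 1, 1]; 91 cycles in total.
sign(π) = (−1)^{n − #cycles} = (−1)^{343−91} = (−1)^252 = +1.
Check: (295/343) = +1 by Zolotarev.

+1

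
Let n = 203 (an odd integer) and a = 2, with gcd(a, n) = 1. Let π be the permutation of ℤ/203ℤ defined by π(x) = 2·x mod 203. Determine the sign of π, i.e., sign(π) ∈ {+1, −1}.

-1

Trace 44: π^k(44) = [44, 88, 176, 149, 95, 190, 177] for k=0..6.
π_2 has 6 disjoint cycles with lengths [84, 84, 28, 3, 3, 1] on {0,…,202}.
With 6 cycles on 203 points, sign = (−1)^{203−6} = -1.
Zolotarev: (2|203) = -1, matching the cycle-count sign.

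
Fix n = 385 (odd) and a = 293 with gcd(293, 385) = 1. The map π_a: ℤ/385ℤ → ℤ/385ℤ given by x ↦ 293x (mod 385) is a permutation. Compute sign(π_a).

Trace 141: π^k(141) = [141, 118, 309, 62, 71, 13, 344] for k=0..6.
π_293 has 32 disjoint cycles with lengths [20, 20, 20, 20, 20, 20, 20, 20, 20, 20, 20, 20, 20, 20, 10, 10, 10, 10, 10, 10, 10, 4, 4, 4, 4, 4, 4, 4, 2, 2, 2, 1] on {0,…,384}.
sign(π) = (−1)^{n − #cycles} = (−1)^{385−32} = (−1)^353 = -1.
The Jacobi symbol (293|385) = -1 (Zolotarev) agrees.

-1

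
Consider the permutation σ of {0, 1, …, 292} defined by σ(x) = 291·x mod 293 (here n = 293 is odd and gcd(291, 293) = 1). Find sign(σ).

Orbit of 118 under x↦291x: [118, 57, 179, 228, 130, 33, 227]… (length divides ord_293(291)).
Cycle lengths of π_291 on ℤ/293ℤ: [292, 1]; 2 cycles in total.
Σ(ℓ_i−1) = 293−2 = 291; sign = (−1)^291 = -1.

-1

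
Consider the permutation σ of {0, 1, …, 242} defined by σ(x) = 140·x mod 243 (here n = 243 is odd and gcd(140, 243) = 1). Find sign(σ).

Start at x=178: 178 → 134 → 49 → 56 → 64 → 212 → 34 → … (one orbit).
π_140 has 6 disjoint cycles with lengths [162, 54, 18, 6, 2, 1] on {0,…,242}.
sign(π) = (−1)^{n − #cycles} = (−1)^{243−6} = (−1)^237 = -1.

-1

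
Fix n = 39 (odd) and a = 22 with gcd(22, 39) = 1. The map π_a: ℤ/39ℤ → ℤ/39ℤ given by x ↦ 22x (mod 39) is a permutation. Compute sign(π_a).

+1

Trace 1: π^k(1) = [1, 22, 16] for k=0..2.
π_22 has 15 disjoint cycles with lengths [3, 3, 3, 3, 3, 3, 3, 3, 3, 3, 3, 3, 1, 1, 1] on {0,…,38}.
Σ(ℓ_i−1) = 39−15 = 24; sign = (−1)^24 = +1.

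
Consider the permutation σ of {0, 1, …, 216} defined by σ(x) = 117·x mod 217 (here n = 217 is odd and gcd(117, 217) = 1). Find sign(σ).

+1

Start at x=110: 110 → 67 → 27 → 121 → 52 → 8 → 68 → … (one orbit).
π_117 has 9 disjoint cycles with lengths [30, 30, 30, 30, 30, 30, 30, 6, 1] on {0,…,216}.
Σ(ℓ_i−1) = 217−9 = 208; sign = (−1)^208 = +1.
The Jacobi symbol (117|217) = +1 (Zolotarev) agrees.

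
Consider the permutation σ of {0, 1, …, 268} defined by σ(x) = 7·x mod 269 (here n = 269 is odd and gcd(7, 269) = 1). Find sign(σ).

Orbit of 117 under x↦7x: [117, 12, 84, 50, 81, 29, 203]… (length divides ord_269(7)).
2 cycles of lengths [268, 1].
269 − 2 = 267 transpositions; sign(π) = (−1)^267 = -1.

-1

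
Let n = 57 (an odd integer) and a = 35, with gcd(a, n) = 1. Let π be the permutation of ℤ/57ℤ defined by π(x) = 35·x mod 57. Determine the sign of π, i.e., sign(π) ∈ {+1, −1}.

Trace 4: π^k(4) = [4, 26, 55, 44, 1, 35, 28] for k=0..6.
Cycle type of π: 18×2 + 9×2 + 2 + 1; total 6 cycles.
sign(π) = (−1)^{n − #cycles} = (−1)^{57−6} = (−1)^51 = -1.
Zolotarev: (35|57) = -1, matching the cycle-count sign.

-1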